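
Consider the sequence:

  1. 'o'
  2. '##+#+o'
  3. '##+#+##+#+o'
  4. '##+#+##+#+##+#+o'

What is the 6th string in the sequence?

Every step adds ##+#+ at the front: s(k+1) = ##+#+·s(k).
From ##+#+##+#+##+#+o, 2 further steps: ##+#+##+#+##+#+o → ##+#+##+#+##+#+##+#+o → (answer).

##+#+##+#+##+#+##+#+##+#+o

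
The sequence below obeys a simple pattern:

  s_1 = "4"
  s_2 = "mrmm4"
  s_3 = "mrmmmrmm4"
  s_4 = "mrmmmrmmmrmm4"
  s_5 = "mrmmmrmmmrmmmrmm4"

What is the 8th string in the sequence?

Every step adds mrmm at the front: s(k+1) = mrmm·s(k).
From mrmmmrmmmrmmmrmm4, 3 further steps: mrmmmrmmmrmmmrmm4 → mrmmmrmmmrmmmrmmmrmm4 → mrmmmrmmmrmmmrmmmrmmmrmm4 → (answer).

mrmmmrmmmrmmmrmmmrmmmrmmmrmm4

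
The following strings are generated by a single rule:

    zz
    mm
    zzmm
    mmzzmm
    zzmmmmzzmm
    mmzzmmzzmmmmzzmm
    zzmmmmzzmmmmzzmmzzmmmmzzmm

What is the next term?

This is a Fibonacci-style word recurrence s(k) = s(k−2)·s(k−1): e.g. zz·mm = zzmm.
The next term joins mmzzmmzzmmmmzzmm and zzmmmmzzmmmmzzmmzzmmmmzzmm.

mmzzmmzzmmmmzzmmzzmmmmzzmmmmzzmmzzmmmmzzmm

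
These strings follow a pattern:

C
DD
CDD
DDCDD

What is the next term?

CDDDDCDD

From term 3 onward, concatenate the second-to-last term with the last: C·DD = CDD, DD·CDD = DDCDD, …
The next term joins CDD and DDCDD.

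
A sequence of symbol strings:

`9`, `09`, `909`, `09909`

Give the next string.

Each term (from the third on) is the two preceding terms concatenated in order: term 3 = 9·09 = 909.
Continuing: 909 · 09909 gives term 5.

90909909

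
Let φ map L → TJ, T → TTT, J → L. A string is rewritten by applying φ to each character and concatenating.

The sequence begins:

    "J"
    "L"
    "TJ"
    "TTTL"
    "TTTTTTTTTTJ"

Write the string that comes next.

Expanding TTTTTTTTTTJ: T→TTT, T→TTT, T→TTT, T→TTT, T→TTT, T→TTT, T→TTT, T→TTT, T→TTT, T→TTT, J→L. Concatenated: TTT TTT TTT TTT TTT TTT TTT TTT TTT TTT L.

TTTTTTTTTTTTTTTTTTTTTTTTTTTTTTL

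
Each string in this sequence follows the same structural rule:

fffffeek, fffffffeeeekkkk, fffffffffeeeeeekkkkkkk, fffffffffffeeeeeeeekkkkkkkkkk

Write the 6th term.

fffffffffffffffeeeeeeeeeeeekkkkkkkkkkkkkkkk

Each string has the form f^{2n+3} e^{2n} k^{3n-2} (n = 1, 2, …).
At n = 6 the blocks have lengths 15, 12, 16.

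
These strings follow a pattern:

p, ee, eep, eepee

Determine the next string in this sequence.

eepeeeep

From term 3 onward, concatenate the last term with the second-to-last: ee·p = eep, eep·ee = eepee, …
The next term joins eepee and eep.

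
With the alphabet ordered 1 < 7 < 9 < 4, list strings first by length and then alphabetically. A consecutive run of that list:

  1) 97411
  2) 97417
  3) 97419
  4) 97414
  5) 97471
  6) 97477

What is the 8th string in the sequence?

97474

Stepping forward 2 times from 97477: 97477 → 97479, then the target.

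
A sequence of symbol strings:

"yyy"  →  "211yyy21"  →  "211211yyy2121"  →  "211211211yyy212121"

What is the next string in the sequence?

211211211211yyy21212121

s(k+1) = 211·s(k)·21, so each term gains 211 as a prefix and 21 as a suffix.
One more step from 211211211yyy212121 gives the answer.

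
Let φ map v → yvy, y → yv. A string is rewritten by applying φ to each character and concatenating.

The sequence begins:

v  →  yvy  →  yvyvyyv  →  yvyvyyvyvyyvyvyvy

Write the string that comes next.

yvyvyyvyvyyvyvyvyyvyvyyvyvyvyyvyvyyvyvyyv

Replace each of the 17 characters of yvyvyyvyvyyvyvyvy in place — yv yvy yv yvy yv yv yvy yv yvy yv yv yvy yv yvy yv yvy yv — and concatenate.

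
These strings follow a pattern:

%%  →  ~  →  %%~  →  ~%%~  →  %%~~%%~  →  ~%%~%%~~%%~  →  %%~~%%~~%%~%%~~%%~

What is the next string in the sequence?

Each term (from the third on) is the two preceding terms concatenated in order: term 3 = %%·~ = %%~.
Continuing: ~%%~%%~~%%~ · %%~~%%~~%%~%%~~%%~ gives term 8.

~%%~%%~~%%~%%~~%%~~%%~%%~~%%~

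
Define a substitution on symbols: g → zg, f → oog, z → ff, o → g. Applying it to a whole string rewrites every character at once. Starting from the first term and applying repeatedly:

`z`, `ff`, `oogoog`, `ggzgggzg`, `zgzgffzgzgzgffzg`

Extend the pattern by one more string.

Applying the rule to each of the 16 symbols of zgzgffzgzgzgffzg gives the pieces ff zg ff zg oog oog ff zg ff zg ff zg oog oog ff zg, which concatenate to the answer.

ffzgffzgoogoogffzgffzgffzgoogoogffzg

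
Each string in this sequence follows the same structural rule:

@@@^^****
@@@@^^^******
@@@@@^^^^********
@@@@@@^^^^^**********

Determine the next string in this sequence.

The n-th term is n+1 @'s then n ^'s then 2n *'s, where the shown terms are n = 2, 3, 4, 5.
At n = 6 the blocks have lengths 7, 6, 12.

@@@@@@@^^^^^^************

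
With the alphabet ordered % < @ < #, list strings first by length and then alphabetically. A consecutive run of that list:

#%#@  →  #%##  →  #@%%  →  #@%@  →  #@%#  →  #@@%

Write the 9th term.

Continuing the enumeration 3 steps past #@@%: #@@% → #@@@ → #@@# → (answer).

#@#%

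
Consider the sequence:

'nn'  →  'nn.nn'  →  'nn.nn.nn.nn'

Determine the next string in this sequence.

nn.nn.nn.nn.nn.nn.nn.nn

Each string is two copies of the previous one joined by '.'.
One more doubling of nn.nn.nn.nn gives the answer.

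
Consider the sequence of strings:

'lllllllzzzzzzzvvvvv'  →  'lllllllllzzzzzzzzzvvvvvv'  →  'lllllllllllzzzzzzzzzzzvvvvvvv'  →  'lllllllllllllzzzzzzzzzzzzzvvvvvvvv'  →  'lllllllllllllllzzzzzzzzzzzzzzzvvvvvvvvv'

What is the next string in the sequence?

lllllllllllllllllzzzzzzzzzzzzzzzzzvvvvvvvvvv

Each string has the form l^{2n+1} z^{2n+1} v^{n+2}, where the shown terms are n = 3, 4, 5, 6, 7.
Setting n = 8 gives 17, 17, 10 characters in each block.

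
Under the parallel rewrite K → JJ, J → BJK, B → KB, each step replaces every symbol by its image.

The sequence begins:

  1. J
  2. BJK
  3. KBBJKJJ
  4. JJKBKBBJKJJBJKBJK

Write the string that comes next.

Applying the rule to each of the 17 symbols of JJKBKBBJKJJBJKBJK gives the pieces BJK BJK JJ KB JJ KB KB BJK JJ BJK BJK KB BJK JJ KB BJK JJ, which concatenate to the answer.

BJKBJKJJKBJJKBKBBJKJJBJKBJKKBBJKJJKBBJKJJ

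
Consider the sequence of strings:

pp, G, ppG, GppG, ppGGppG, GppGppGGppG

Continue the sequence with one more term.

ppGGppGGppGppGGppG

This is a Fibonacci-style word recurrence s(k) = s(k−2)·s(k−1): e.g. pp·G = ppG.
So term 7 is ppGGppG·GppGppGGppG.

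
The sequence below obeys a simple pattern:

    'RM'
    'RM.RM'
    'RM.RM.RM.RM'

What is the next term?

RM.RM.RM.RM.RM.RM.RM.RM

s(k+1) = s(k)·.·s(k) — each term doubles the last with '.' between the halves.
One more doubling of RM.RM.RM.RM gives the answer.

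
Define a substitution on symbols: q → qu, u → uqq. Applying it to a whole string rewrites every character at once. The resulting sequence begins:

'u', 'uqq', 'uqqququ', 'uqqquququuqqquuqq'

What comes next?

Rewriting the 17 symbols of uqqquququuqqquuqq one by one yields uqq qu qu qu uqq qu uqq qu uqq uqq qu qu qu uqq uqq qu qu; concatenated:

uqqquququuqqquuqqquuqquqqquququuqquqqququ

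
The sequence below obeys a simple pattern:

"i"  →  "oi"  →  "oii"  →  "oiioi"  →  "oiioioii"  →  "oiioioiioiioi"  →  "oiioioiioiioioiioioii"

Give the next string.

oiioioiioiioioiioioiioiioioiioiioi

From term 3 onward, concatenate the last term with the second-to-last: oi·i = oii, oii·oi = oiioi, …
Continuing: oiioioiioiioioiioioii · oiioioiioiioi gives term 8.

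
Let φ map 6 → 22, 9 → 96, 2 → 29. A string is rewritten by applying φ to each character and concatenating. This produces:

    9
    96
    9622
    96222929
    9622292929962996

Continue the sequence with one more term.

96222929299629962996962229969622

Applying the rule to each of the 16 symbols of 9622292929962996 gives the pieces 96 22 29 29 29 96 29 96 29 96 96 22 29 96 96 22, which concatenate to the answer.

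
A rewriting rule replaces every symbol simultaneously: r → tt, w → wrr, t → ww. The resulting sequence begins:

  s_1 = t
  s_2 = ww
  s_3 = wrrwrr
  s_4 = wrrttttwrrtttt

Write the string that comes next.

wrrttttwwwwwwwwwrrttttwwwwwwww

Replace each of the 14 characters of wrrttttwrrtttt in place — wrr tt tt ww ww ww ww wrr tt tt ww ww ww ww — and concatenate.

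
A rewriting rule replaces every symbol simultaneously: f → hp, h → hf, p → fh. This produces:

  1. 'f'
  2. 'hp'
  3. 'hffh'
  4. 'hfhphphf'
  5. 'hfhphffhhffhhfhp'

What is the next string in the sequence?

hfhphffhhfhphphfhfhphphfhfhphffh

Applying the rule to each of the 16 symbols of hfhphffhhffhhfhp gives the pieces hf hp hf fh hf hp hp hf hf hp hp hf hf hp hf fh, which concatenate to the answer.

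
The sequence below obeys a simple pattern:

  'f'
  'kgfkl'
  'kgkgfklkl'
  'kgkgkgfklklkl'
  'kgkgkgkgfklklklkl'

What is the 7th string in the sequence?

kgkgkgkgkgkgfklklklklklkl

Each term wraps the previous one in kg on the left and kl on the right.
From kgkgkgkgfklklklkl, 2 further steps: kgkgkgkgfklklklkl → kgkgkgkgkgfklklklklkl → (answer).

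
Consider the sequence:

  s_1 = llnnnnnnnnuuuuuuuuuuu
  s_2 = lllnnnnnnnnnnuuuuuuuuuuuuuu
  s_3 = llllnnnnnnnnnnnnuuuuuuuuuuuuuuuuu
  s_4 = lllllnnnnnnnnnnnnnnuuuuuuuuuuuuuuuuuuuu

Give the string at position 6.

Term n consists of n-1 l's, followed by 2n+2 n's, followed by 3n+2 u's, where the shown terms are n = 3, 4, 5, 6.
For term 6, n = 8, so the run lengths are 7, 18, 26.

lllllllnnnnnnnnnnnnnnnnnnuuuuuuuuuuuuuuuuuuuuuuuuuu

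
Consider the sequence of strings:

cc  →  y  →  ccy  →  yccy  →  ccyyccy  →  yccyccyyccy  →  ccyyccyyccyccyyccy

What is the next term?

This is a Fibonacci-style word recurrence s(k) = s(k−2)·s(k−1): e.g. cc·y = ccy.
Continuing: yccyccyyccy · ccyyccyyccyccyyccy gives term 8.

yccyccyyccyccyyccyyccyccyyccy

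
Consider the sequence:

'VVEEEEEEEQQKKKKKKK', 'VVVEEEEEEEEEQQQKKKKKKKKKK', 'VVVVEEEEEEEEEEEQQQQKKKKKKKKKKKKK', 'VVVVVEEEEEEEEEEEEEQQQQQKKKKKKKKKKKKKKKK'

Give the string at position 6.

VVVVVVVEEEEEEEEEEEEEEEEEQQQQQQQKKKKKKKKKKKKKKKKKKKKKK

Reading off run lengths: V runs 2, 3, 4, 5; E runs 7, 9, 11, 13; Q runs 2, 3, 4, 5; K runs 7, 10, 13, 16 — each is linear in n, where the shown terms are n = 2, 3, 4, 5.
At n = 7 the blocks have lengths 7, 17, 7, 22.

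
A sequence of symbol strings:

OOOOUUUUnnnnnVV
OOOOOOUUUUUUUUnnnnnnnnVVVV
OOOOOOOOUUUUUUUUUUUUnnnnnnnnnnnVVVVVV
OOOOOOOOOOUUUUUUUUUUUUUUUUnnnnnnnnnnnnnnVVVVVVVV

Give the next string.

Term n consists of 2n+2 O's, followed by 4n U's, followed by 3n+2 n's, followed by 2n V's (n = 1, 2, …).
At n = 5 the blocks have lengths 12, 20, 17, 10.

OOOOOOOOOOOOUUUUUUUUUUUUUUUUUUUUnnnnnnnnnnnnnnnnnVVVVVVVVVV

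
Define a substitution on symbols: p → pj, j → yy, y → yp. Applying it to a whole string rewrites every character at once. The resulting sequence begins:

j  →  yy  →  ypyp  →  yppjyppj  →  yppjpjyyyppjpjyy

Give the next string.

yppjpjyypjyyypypyppjpjyypjyyypyp

φ(yppjpjyyyppjpjyy) expands symbol-by-symbol to yp pj pj yy pj yy yp yp yp pj pj yy pj yy yp yp; joining the 16 pieces gives the next term.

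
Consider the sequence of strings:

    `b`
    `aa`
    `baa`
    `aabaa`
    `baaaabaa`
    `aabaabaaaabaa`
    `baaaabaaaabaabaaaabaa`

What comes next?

aabaabaaaabaabaaaabaaaabaabaaaabaa

From term 3 onward, concatenate the second-to-last term with the last: b·aa = baa, aa·baa = aabaa, …
The next term joins aabaabaaaabaa and baaaabaaaabaabaaaabaa.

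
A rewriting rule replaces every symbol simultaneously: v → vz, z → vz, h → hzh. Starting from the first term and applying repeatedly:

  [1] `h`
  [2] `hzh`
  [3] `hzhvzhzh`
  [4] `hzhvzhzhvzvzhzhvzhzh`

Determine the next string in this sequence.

Replace each of the 20 characters of hzhvzhzhvzvzhzhvzhzh in place — hzh vz hzh vz vz hzh vz hzh vz vz vz vz hzh vz hzh vz vz hzh vz hzh — and concatenate.

hzhvzhzhvzvzhzhvzhzhvzvzvzvzhzhvzhzhvzvzhzhvzhzh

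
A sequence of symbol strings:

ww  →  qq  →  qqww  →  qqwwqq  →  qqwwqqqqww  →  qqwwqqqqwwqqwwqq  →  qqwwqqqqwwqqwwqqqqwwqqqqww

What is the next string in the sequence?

This is a Fibonacci-style word recurrence s(k) = s(k−1)·s(k−2): e.g. qq·ww = qqww.
So term 8 is qqwwqqqqwwqqwwqqqqwwqqqqww·qqwwqqqqwwqqwwqq.

qqwwqqqqwwqqwwqqqqwwqqqqwwqqwwqqqqwwqqwwqq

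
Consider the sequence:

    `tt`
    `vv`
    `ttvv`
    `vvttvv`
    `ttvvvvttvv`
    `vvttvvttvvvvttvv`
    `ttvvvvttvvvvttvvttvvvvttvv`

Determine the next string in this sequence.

vvttvvttvvvvttvvttvvvvttvvvvttvvttvvvvttvv

From term 3 onward, concatenate the second-to-last term with the last: tt·vv = ttvv, vv·ttvv = vvttvv, …
The next term joins vvttvvttvvvvttvv and ttvvvvttvvvvttvvttvvvvttvv.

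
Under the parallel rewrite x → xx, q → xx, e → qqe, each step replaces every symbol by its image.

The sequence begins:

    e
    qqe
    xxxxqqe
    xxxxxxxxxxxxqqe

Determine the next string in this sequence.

xxxxxxxxxxxxxxxxxxxxxxxxxxxxqqe

φ(xxxxxxxxxxxxqqe) expands symbol-by-symbol to xx xx xx xx xx xx xx xx xx xx xx xx xx xx qqe; joining the 15 pieces gives the next term.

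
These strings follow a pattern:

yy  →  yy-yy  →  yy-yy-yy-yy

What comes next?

s(k+1) = s(k)·-·s(k) — each term doubles the last with '-' between the halves.
So the next term is two copies of yy-yy-yy-yy with '-' between the halves.

yy-yy-yy-yy-yy-yy-yy-yy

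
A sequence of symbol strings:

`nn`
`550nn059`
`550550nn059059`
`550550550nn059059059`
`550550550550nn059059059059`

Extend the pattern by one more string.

Each term wraps the previous one in 550 on the left and 059 on the right.
So the next term is 550·550550550550nn059059059059·059.

550550550550550nn059059059059059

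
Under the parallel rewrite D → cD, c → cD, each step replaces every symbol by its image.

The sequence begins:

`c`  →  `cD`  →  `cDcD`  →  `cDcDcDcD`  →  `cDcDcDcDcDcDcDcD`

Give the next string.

φ(cDcDcDcDcDcDcDcD) expands symbol-by-symbol to cD cD cD cD cD cD cD cD cD cD cD cD cD cD cD cD; joining the 16 pieces gives the next term.

cDcDcDcDcDcDcDcDcDcDcDcDcDcDcDcD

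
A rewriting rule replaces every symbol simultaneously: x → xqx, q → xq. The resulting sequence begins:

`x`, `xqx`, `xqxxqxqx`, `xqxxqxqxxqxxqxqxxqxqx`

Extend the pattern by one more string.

xqxxqxqxxqxxqxqxxqxqxxqxxqxqxxqxxqxqxxqxqxxqxxqxqxxqxqx

Replace each of the 21 characters of xqxxqxqxxqxxqxqxxqxqx in place — xqx xq xqx xqx xq xqx xq xqx xqx xq xqx xqx xq xqx xq xqx xqx xq xqx xq xqx — and concatenate.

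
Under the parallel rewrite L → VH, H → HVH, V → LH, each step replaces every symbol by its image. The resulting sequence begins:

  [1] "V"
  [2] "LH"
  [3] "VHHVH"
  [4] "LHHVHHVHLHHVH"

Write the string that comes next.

Replace each of the 13 characters of LHHVHHVHLHHVH in place — VH HVH HVH LH HVH HVH LH HVH VH HVH HVH LH HVH — and concatenate.

VHHVHHVHLHHVHHVHLHHVHVHHVHHVHLHHVH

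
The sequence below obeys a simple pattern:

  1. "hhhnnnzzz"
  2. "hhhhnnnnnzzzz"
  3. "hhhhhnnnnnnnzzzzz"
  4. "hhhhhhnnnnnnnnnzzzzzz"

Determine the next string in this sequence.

Each string has the form h^{n+1} n^{2n-1} z^{n+1}, where the shown terms are n = 2, 3, 4, 5.
Setting n = 6 gives 7, 11, 7 characters in each block.

hhhhhhhnnnnnnnnnnnzzzzzzz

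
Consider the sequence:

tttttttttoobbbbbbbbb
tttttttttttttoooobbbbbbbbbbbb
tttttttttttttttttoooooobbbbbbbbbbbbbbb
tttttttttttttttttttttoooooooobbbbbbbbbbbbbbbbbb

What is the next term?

The n-th term is 4n+1 t's then 2n-2 o's then 3n+3 b's, where the shown terms are n = 2, 3, 4, 5.
For the next term, n = 6, so the run lengths are 25, 10, 21.

tttttttttttttttttttttttttoooooooooobbbbbbbbbbbbbbbbbbbbb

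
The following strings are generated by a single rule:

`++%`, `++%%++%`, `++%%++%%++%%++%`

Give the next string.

Every step duplicates the string with '%' between the halves.
Doubling ++%%++%%++%%++% with '%' between the halves:

++%%++%%++%%++%%++%%++%%++%%++%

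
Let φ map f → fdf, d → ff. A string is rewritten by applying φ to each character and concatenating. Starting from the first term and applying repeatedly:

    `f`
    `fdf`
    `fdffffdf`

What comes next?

Rewriting each symbol of fdffffdf: f→fdf, d→ff, f→fdf, f→fdf, f→fdf, f→fdf, d→ff, f→fdf, which concatenates to fdf ff fdf fdf fdf fdf ff fdf.

fdffffdffdffdffdffffdf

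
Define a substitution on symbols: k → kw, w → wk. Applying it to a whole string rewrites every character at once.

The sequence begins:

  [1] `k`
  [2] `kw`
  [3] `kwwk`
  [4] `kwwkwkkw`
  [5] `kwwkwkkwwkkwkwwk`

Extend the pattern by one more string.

Rewriting the 16 symbols of kwwkwkkwwkkwkwwk one by one yields kw wk wk kw wk kw kw wk wk kw kw wk kw wk wk kw; concatenated:

kwwkwkkwwkkwkwwkwkkwkwwkkwwkwkkw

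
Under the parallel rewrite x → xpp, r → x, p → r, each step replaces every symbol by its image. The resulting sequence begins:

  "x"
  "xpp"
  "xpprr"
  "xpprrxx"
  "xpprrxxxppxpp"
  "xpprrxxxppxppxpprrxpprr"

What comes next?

xpprrxxxppxppxpprrxpprrxpprrxxxpprrxx

Applying the rule to each of the 23 symbols of xpprrxxxppxppxpprrxpprr gives the pieces xpp r r x x xpp xpp xpp r r xpp r r xpp r r x x xpp r r x x, which concatenate to the answer.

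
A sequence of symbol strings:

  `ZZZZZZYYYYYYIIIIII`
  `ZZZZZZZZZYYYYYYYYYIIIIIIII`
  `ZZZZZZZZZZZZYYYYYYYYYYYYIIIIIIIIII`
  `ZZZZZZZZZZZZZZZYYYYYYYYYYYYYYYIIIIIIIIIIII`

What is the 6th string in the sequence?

Reading off run lengths: Z runs 6, 9, 12, 15; Y runs 6, 9, 12, 15; I runs 6, 8, 10, 12 — each is linear in n, where the shown terms are n = 2, 3, 4, 5.
For term 6, n = 7, so the run lengths are 21, 21, 16.

ZZZZZZZZZZZZZZZZZZZZZYYYYYYYYYYYYYYYYYYYYYIIIIIIIIIIIIIIII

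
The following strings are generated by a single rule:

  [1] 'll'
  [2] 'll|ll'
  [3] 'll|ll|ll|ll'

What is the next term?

Every step duplicates the string with '|' between the halves.
So the next term is two copies of ll|ll|ll|ll with '|' between the halves.

ll|ll|ll|ll|ll|ll|ll|ll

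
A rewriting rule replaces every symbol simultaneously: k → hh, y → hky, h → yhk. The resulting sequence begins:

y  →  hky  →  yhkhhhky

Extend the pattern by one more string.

hkyyhkhhyhkyhkyhkhhhky

Rewriting each symbol of yhkhhhky: y→hky, h→yhk, k→hh, h→yhk, h→yhk, h→yhk, k→hh, y→hky, which concatenates to hky yhk hh yhk yhk yhk hh hky.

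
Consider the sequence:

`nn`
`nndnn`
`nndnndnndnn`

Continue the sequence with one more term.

nndnndnndnndnndnndnndnn

Each string is two copies of the previous one joined by 'd'.
So the next term is two copies of nndnndnndnn with 'd' between the halves.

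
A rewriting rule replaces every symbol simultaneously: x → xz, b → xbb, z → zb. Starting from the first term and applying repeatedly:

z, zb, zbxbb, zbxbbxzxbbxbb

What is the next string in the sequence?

zbxbbxzxbbxbbxzzbxzxbbxbbxzxbbxbb

Replace each of the 13 characters of zbxbbxzxbbxbb in place — zb xbb xz xbb xbb xz zb xz xbb xbb xz xbb xbb — and concatenate.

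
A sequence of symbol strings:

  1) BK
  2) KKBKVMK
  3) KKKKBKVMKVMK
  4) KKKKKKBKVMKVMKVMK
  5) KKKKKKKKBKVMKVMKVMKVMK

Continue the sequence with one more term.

Each term wraps the previous one in KK on the left and VMK on the right.
Applying this once more to KKKKKKKKBKVMKVMKVMKVMK:

KKKKKKKKKKBKVMKVMKVMKVMKVMK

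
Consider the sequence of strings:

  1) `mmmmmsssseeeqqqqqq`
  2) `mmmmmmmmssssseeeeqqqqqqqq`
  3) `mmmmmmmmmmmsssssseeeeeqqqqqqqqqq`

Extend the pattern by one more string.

mmmmmmmmmmmmmmssssssseeeeeeqqqqqqqqqqqq

The n-th term is 3n-1 m's then n+2 s's then n+1 e's then 2n+2 q's, where the shown terms are n = 2, 3, 4.
At n = 5 the blocks have lengths 14, 7, 6, 12.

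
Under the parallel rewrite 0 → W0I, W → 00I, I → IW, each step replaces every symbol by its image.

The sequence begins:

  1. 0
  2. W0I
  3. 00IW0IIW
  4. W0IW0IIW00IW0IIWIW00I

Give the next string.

00IW0IIW00IW0IIWIW00IW0IW0IIW00IW0IIWIW00IIW00IW0IW0IIW

Replace each of the 21 characters of W0IW0IIW00IW0IIWIW00I in place — 00I W0I IW 00I W0I IW IW 00I W0I W0I IW 00I W0I IW IW 00I IW 00I W0I W0I IW — and concatenate.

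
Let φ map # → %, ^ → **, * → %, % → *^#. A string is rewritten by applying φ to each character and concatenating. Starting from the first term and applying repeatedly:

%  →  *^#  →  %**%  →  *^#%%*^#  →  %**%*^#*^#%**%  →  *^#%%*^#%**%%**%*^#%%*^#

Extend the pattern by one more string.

%**%*^#*^#%**%*^#%%*^#*^#%%*^#%**%*^#*^#%**%

Replace each of the 24 characters of *^#%%*^#%**%%**%*^#%%*^# in place — % ** % *^# *^# % ** % *^# % % *^# *^# % % *^# % ** % *^# *^# % ** % — and concatenate.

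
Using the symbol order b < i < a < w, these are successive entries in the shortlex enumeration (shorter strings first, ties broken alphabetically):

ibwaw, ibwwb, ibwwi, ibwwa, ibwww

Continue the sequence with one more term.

iibbb

The successor of ibwww increments the rightmost position that isn't already w and resets every position after it to b.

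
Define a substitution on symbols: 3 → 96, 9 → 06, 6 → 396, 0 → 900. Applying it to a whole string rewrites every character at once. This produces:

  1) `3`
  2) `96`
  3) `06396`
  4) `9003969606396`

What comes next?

φ(9003969606396) expands symbol-by-symbol to 06 900 900 96 06 396 06 396 900 396 96 06 396; joining the 13 pieces gives the next term.

069009009606396063969003969606396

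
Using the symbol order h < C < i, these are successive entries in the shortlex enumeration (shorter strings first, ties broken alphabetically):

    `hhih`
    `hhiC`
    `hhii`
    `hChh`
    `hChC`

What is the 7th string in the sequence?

hCCh

Advancing 2 positions from hChC through hChC → hChi reaches term 7.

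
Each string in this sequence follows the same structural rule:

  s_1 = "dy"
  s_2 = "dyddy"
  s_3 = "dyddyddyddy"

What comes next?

dyddyddyddyddyddyddyddy

Every step duplicates the string with 'd' between the halves.
One more doubling of dyddyddyddy gives the answer.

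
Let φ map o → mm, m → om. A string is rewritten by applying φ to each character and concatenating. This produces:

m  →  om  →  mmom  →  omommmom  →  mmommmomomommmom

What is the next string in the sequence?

Rewriting the 16 symbols of mmommmomomommmom one by one yields om om mm om om om mm om mm om mm om om om mm om; concatenated:

omommmomomommmommmommmomomommmom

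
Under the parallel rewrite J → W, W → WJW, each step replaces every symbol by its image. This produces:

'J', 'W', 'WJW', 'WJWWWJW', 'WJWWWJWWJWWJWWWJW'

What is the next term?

Rewriting the 17 symbols of WJWWWJWWJWWJWWWJW one by one yields WJW W WJW WJW WJW W WJW WJW W WJW WJW W WJW WJW WJW W WJW; concatenated:

WJWWWJWWJWWJWWWJWWJWWWJWWJWWWJWWJWWJWWWJW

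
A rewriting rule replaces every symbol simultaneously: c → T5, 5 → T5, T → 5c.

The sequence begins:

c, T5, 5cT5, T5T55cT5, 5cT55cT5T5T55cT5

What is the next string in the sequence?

Applying the rule to each of the 16 symbols of 5cT55cT5T5T55cT5 gives the pieces T5 T5 5c T5 T5 T5 5c T5 5c T5 5c T5 T5 T5 5c T5, which concatenate to the answer.

T5T55cT5T5T55cT55cT55cT5T5T55cT5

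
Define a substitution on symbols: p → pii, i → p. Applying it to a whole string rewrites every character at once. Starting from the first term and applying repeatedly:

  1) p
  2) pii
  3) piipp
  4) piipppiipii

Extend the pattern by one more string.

Rewriting each symbol of piipppiipii: p→pii, i→p, i→p, p→pii, p→pii, p→pii, i→p, i→p, p→pii, i→p, i→p, which concatenates to pii p p pii pii pii p p pii p p.

piipppiipiipiipppiipp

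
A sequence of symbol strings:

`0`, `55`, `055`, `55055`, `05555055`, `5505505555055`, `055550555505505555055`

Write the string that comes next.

This is a Fibonacci-style word recurrence s(k) = s(k−2)·s(k−1): e.g. 0·55 = 055.
So term 8 is 5505505555055·055550555505505555055.

5505505555055055550555505505555055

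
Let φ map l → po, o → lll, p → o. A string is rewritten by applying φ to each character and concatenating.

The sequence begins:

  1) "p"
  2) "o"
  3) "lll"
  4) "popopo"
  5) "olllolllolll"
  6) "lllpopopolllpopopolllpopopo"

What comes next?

popopoolllolllolllpopopoolllolllolllpopopoolllolllolll

Applying the rule to each of the 27 symbols of lllpopopolllpopopolllpopopo gives the pieces po po po o lll o lll o lll po po po o lll o lll o lll po po po o lll o lll o lll, which concatenate to the answer.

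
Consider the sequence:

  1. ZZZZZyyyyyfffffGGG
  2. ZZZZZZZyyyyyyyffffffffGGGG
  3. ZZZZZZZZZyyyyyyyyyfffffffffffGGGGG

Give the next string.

ZZZZZZZZZZZyyyyyyyyyyyffffffffffffffGGGGGG

Each string has the form Z^{2n+1} y^{2n+1} f^{3n-1} G^{n+1}, where the shown terms are n = 2, 3, 4.
At n = 5 the blocks have lengths 11, 11, 14, 6.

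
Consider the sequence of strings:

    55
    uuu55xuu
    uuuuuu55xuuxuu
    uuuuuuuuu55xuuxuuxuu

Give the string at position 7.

uuuuuuuuuuuuuuuuuu55xuuxuuxuuxuuxuuxuu

Every step adds uuu to the front and xuu to the end of the previous string.
From uuuuuuuuu55xuuxuuxuu, 3 further steps: uuuuuuuuu55xuuxuuxuu → uuuuuuuuuuuu55xuuxuuxuuxuu → uuuuuuuuuuuuuuu55xuuxuuxuuxuuxuu → (answer).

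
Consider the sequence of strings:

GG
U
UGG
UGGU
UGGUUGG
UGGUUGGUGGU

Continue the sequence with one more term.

UGGUUGGUGGUUGGUUGG

This is a Fibonacci-style word recurrence s(k) = s(k−1)·s(k−2): e.g. U·GG = UGG.
Continuing: UGGUUGGUGGU · UGGUUGG gives term 7.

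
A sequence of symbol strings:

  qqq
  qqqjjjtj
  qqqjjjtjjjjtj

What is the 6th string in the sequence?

Every step adds jjjtj to the end: s(k+1) = s(k)·jjjtj.
From qqqjjjtjjjjtj, 3 further steps: qqqjjjtjjjjtj → qqqjjjtjjjjtjjjjtj → qqqjjjtjjjjtjjjjtjjjjtj → (answer).

qqqjjjtjjjjtjjjjtjjjjtjjjjtj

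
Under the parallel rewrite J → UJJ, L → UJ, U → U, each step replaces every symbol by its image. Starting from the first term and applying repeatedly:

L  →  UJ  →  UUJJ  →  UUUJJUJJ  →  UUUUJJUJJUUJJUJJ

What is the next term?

Replace each of the 16 characters of UUUUJJUJJUUJJUJJ in place — U U U U UJJ UJJ U UJJ UJJ U U UJJ UJJ U UJJ UJJ — and concatenate.

UUUUUJJUJJUUJJUJJUUUJJUJJUUJJUJJ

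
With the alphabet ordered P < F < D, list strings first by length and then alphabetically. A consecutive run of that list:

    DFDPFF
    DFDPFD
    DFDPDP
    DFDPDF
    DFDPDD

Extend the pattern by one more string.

DFDFPP

The successor of DFDPDD increments the rightmost position that isn't already D and resets every position after it to P.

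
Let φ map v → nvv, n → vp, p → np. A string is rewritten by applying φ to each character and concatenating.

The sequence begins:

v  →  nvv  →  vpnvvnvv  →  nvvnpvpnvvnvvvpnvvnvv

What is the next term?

Rewriting the 21 symbols of nvvnpvpnvvnvvvpnvvnvv one by one yields vp nvv nvv vp np nvv np vp nvv nvv vp nvv nvv nvv np vp nvv nvv vp nvv nvv; concatenated:

vpnvvnvvvpnpnvvnpvpnvvnvvvpnvvnvvnvvnpvpnvvnvvvpnvvnvv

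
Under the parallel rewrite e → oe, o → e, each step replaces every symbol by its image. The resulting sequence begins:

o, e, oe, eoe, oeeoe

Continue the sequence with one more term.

eoeoeeoe

Apply φ to oeeoe symbol by symbol: o→e, e→oe, e→oe, o→e, e→oe; joined: e oe oe e oe.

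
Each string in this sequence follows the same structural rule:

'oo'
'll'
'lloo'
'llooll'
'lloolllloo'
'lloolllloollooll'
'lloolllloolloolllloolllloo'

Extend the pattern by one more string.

This is a Fibonacci-style word recurrence s(k) = s(k−1)·s(k−2): e.g. ll·oo = lloo.
Continuing: lloolllloolloolllloolllloo · lloolllloollooll gives term 8.

lloolllloolloolllloolllloolloolllloollooll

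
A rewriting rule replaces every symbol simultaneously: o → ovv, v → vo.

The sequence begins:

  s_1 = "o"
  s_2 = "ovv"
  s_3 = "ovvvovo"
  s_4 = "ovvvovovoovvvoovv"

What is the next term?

ovvvovovoovvvoovvvoovvovvvovovoovvovvvovo

φ(ovvvovovoovvvoovv) expands symbol-by-symbol to ovv vo vo vo ovv vo ovv vo ovv ovv vo vo vo ovv ovv vo vo; joining the 17 pieces gives the next term.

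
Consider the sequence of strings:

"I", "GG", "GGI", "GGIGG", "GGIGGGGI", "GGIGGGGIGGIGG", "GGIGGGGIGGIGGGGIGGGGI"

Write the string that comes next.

GGIGGGGIGGIGGGGIGGGGIGGIGGGGIGGIGG

Each term (from the third on) is the previous term followed by the one before it: term 3 = GG·I = GGI.
The next term joins GGIGGGGIGGIGGGGIGGGGI and GGIGGGGIGGIGG.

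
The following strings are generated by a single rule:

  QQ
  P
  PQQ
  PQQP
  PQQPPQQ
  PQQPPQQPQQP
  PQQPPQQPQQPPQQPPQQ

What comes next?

PQQPPQQPQQPPQQPPQQPQQPPQQPQQP

This is a Fibonacci-style word recurrence s(k) = s(k−1)·s(k−2): e.g. P·QQ = PQQ.
The next term joins PQQPPQQPQQPPQQPPQQ and PQQPPQQPQQP.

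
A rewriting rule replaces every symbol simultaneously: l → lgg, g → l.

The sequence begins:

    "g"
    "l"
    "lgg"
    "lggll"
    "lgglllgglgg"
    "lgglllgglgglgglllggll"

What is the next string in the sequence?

Applying the rule to each of the 21 symbols of lgglllgglgglgglllggll gives the pieces lgg l l lgg lgg lgg l l lgg l l lgg l l lgg lgg lgg l l lgg lgg, which concatenate to the answer.

lgglllgglgglgglllgglllgglllgglgglgglllgglgg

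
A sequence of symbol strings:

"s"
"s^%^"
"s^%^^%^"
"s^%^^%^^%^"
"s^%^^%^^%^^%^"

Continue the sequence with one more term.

s^%^^%^^%^^%^^%^

The strings grow by a fixed suffix ^%^ each time.
So the next term is s^%^^%^^%^^%^·^%^.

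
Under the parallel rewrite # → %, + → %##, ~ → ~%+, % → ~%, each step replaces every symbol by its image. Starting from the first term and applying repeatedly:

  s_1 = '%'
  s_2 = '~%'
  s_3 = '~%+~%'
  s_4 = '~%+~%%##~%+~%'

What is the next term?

Rewriting the 13 symbols of ~%+~%%##~%+~% one by one yields ~%+ ~% %## ~%+ ~% ~% % % ~%+ ~% %## ~%+ ~%; concatenated:

~%+~%%##~%+~%~%%%~%+~%%##~%+~%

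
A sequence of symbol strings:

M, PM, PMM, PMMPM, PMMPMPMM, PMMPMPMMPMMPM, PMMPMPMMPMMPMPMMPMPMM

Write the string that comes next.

Each term (from the third on) is the previous term followed by the one before it: term 3 = PM·M = PMM.
The next term joins PMMPMPMMPMMPMPMMPMPMM and PMMPMPMMPMMPM.

PMMPMPMMPMMPMPMMPMPMMPMMPMPMMPMMPM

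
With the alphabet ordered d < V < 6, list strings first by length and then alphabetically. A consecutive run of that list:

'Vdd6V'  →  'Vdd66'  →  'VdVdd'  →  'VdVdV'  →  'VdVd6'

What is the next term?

VdVVd

The successor of VdVd6 increments the rightmost position that isn't already 6 and resets every position after it to d.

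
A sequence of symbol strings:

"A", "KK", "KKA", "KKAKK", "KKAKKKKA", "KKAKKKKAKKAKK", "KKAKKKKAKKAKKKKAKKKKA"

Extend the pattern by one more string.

Each term (from the third on) is the previous term followed by the one before it: term 3 = KK·A = KKA.
Continuing: KKAKKKKAKKAKKKKAKKKKA · KKAKKKKAKKAKK gives term 8.

KKAKKKKAKKAKKKKAKKKKAKKAKKKKAKKAKK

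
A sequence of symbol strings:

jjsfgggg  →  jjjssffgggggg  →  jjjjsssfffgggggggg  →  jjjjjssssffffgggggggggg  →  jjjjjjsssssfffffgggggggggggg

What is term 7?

The n-th term is n+1 j's then n s's then n f's then 2n+2 g's (n = 1, 2, …).
For term 7, n = 7, so the run lengths are 8, 7, 7, 16.

jjjjjjjjsssssssfffffffgggggggggggggggg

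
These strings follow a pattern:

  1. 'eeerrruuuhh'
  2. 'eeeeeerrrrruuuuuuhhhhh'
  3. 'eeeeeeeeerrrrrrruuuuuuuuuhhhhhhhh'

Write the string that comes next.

Term n consists of 3n e's, followed by 2n+1 r's, followed by 3n u's, followed by 3n-1 h's (n = 1, 2, …).
For the next term, n = 4, so the run lengths are 12, 9, 12, 11.

eeeeeeeeeeeerrrrrrrrruuuuuuuuuuuuhhhhhhhhhhh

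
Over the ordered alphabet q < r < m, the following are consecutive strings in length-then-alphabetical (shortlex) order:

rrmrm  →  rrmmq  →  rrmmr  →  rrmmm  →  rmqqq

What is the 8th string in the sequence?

rmqrq

Continuing the enumeration 3 steps past rmqqq: rmqqq → rmqqr → rmqqm → (answer).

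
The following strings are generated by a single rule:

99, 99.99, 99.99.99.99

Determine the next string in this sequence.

s(k+1) = s(k)·.·s(k) — each term doubles the last with '.' between the halves.
Doubling 99.99.99.99 with '.' between the halves:

99.99.99.99.99.99.99.99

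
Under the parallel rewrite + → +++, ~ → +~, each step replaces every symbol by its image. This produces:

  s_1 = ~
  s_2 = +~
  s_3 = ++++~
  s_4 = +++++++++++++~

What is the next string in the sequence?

++++++++++++++++++++++++++++++++++++++++~

φ(+++++++++++++~) expands symbol-by-symbol to +++ +++ +++ +++ +++ +++ +++ +++ +++ +++ +++ +++ +++ +~; joining the 14 pieces gives the next term.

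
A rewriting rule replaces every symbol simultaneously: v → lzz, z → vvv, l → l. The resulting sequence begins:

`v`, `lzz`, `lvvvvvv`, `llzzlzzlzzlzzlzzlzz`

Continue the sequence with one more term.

Rewriting the 19 symbols of llzzlzzlzzlzzlzzlzz one by one yields l l vvv vvv l vvv vvv l vvv vvv l vvv vvv l vvv vvv l vvv vvv; concatenated:

llvvvvvvlvvvvvvlvvvvvvlvvvvvvlvvvvvvlvvvvvv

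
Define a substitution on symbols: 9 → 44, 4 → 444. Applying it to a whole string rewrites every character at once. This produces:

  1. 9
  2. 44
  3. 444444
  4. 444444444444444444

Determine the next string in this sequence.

444444444444444444444444444444444444444444444444444444

φ(444444444444444444) expands symbol-by-symbol to 444 444 444 444 444 444 444 444 444 444 444 444 444 444 444 444 444 444; joining the 18 pieces gives the next term.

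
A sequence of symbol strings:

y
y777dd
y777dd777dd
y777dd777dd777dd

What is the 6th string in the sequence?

y777dd777dd777dd777dd777dd

Every step adds 777dd to the end: s(k+1) = s(k)·777dd.
From y777dd777dd777dd, 2 further steps: y777dd777dd777dd → y777dd777dd777dd777dd → (answer).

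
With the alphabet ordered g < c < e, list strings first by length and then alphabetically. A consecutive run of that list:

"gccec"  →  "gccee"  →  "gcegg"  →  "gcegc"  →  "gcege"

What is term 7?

Advancing 2 positions from gcege through gcege → gcecg reaches term 7.

gcecc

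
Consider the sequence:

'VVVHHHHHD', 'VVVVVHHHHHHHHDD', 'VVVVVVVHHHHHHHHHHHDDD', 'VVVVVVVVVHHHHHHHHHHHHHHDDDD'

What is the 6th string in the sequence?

Term n consists of 2n+1 V's, followed by 3n+2 H's, followed by n D's (n = 1, 2, …).
For term 6, n = 6, so the run lengths are 13, 20, 6.

VVVVVVVVVVVVVHHHHHHHHHHHHHHHHHHHHDDDDDD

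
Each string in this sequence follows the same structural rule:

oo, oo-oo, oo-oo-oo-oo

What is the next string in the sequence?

Each string is two copies of the previous one joined by '-'.
One more doubling of oo-oo-oo-oo gives the answer.

oo-oo-oo-oo-oo-oo-oo-oo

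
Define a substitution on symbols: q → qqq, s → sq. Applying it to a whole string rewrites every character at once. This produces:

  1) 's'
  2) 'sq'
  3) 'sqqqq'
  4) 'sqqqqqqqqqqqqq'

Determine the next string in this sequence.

Applying the rule to each of the 14 symbols of sqqqqqqqqqqqqq gives the pieces sq qqq qqq qqq qqq qqq qqq qqq qqq qqq qqq qqq qqq qqq, which concatenate to the answer.

sqqqqqqqqqqqqqqqqqqqqqqqqqqqqqqqqqqqqqqqq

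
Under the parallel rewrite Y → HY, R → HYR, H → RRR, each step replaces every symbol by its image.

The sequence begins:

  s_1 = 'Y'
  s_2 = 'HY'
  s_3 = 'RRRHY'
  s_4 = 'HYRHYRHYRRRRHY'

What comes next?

Applying the rule to each of the 14 symbols of HYRHYRHYRRRRHY gives the pieces RRR HY HYR RRR HY HYR RRR HY HYR HYR HYR HYR RRR HY, which concatenate to the answer.

RRRHYHYRRRRHYHYRRRRHYHYRHYRHYRHYRRRRHY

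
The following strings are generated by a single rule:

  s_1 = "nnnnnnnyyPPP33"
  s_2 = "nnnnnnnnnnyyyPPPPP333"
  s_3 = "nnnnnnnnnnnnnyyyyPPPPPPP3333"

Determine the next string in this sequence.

nnnnnnnnnnnnnnnnyyyyyPPPPPPPPP33333

Term n consists of 3n+1 n's, followed by n y's, followed by 2n-1 P's, followed by n 3's, where the shown terms are n = 2, 3, 4.
For the next term, n = 5, so the run lengths are 16, 5, 9, 5.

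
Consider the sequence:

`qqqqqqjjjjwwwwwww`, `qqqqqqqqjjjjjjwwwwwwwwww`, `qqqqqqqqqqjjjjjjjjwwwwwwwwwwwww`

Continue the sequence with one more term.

Each string has the form q^{2n+2} j^{2n} w^{3n+1}, where the shown terms are n = 2, 3, 4.
For the next term, n = 5, so the run lengths are 12, 10, 16.

qqqqqqqqqqqqjjjjjjjjjjwwwwwwwwwwwwwwww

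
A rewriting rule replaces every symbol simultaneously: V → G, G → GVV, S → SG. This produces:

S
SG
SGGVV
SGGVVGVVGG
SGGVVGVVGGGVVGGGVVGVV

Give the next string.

Rewriting the 21 symbols of SGGVVGVVGGGVVGGGVVGVV one by one yields SG GVV GVV G G GVV G G GVV GVV GVV G G GVV GVV GVV G G GVV G G; concatenated:

SGGVVGVVGGGVVGGGVVGVVGVVGGGVVGVVGVVGGGVVGG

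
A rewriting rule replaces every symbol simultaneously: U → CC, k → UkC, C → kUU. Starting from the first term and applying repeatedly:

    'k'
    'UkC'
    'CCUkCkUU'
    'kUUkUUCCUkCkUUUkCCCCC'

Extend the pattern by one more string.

Rewriting the 21 symbols of kUUkUUCCUkCkUUUkCCCCC one by one yields UkC CC CC UkC CC CC kUU kUU CC UkC kUU UkC CC CC CC UkC kUU kUU kUU kUU kUU; concatenated:

UkCCCCCUkCCCCCkUUkUUCCUkCkUUUkCCCCCCCUkCkUUkUUkUUkUUkUU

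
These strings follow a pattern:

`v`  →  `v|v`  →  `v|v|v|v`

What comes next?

s(k+1) = s(k)·|·s(k) — each term doubles the last with '|' between the halves.
So the next term is two copies of v|v|v|v with '|' between the halves.

v|v|v|v|v|v|v|v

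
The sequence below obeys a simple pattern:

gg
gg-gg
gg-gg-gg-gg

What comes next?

s(k+1) = s(k)·-·s(k) — each term doubles the last with '-' between the halves.
So the next term is two copies of gg-gg-gg-gg with '-' between the halves.

gg-gg-gg-gg-gg-gg-gg-gg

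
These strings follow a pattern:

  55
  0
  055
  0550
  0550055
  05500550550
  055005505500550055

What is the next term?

05500550550055005505500550550

This is a Fibonacci-style word recurrence s(k) = s(k−1)·s(k−2): e.g. 0·55 = 055.
The next term joins 055005505500550055 and 05500550550.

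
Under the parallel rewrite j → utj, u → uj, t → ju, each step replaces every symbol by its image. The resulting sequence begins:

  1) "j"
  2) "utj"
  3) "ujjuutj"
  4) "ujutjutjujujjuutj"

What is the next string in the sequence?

ujutjujjuutjujjuutjujutjujutjutjujujjuutj

φ(ujutjutjujujjuutj) expands symbol-by-symbol to uj utj uj ju utj uj ju utj uj utj uj utj utj uj uj ju utj; joining the 17 pieces gives the next term.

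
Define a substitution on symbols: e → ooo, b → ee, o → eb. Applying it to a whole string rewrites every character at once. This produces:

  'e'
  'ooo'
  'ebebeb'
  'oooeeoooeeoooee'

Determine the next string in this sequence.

ebebebooooooebebebooooooebebeboooooo

Applying the rule to each of the 15 symbols of oooeeoooeeoooee gives the pieces eb eb eb ooo ooo eb eb eb ooo ooo eb eb eb ooo ooo, which concatenate to the answer.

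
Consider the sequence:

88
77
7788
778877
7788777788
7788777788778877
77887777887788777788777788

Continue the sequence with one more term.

778877778877887777887777887788777788778877

From term 3 onward, concatenate the last term with the second-to-last: 77·88 = 7788, 7788·77 = 778877, …
Continuing: 77887777887788777788777788 · 7788777788778877 gives term 8.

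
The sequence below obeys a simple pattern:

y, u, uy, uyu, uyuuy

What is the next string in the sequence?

uyuuyuyu

Each term (from the third on) is the previous term followed by the one before it: term 3 = u·y = uy.
The next term joins uyuuy and uyu.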